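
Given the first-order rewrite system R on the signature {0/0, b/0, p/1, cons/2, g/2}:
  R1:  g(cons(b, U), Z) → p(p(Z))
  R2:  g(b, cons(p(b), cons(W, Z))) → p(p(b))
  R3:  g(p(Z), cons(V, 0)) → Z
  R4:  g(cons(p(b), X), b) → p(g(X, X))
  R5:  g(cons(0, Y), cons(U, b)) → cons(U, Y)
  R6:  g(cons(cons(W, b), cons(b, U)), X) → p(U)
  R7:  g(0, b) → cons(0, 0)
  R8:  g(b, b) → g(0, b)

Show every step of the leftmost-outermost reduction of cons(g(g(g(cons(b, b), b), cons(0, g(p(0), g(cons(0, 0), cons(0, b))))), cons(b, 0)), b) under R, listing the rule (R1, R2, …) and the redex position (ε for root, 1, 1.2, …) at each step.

cons(b, b)

1. cons(g(g(g(cons(b, b), b), cons(0, g(p(0), g(cons(0, 0), cons(0, b))))), cons(b, 0)), b)  →  cons(g(g(p(p(b)), cons(0, g(p(0), g(cons(0, 0), cons(0, b))))), cons(b, 0)), b)   [R1 at 1.1.1]
2. cons(g(g(p(p(b)), cons(0, g(p(0), g(cons(0, 0), cons(0, b))))), cons(b, 0)), b)  →  cons(g(g(p(p(b)), cons(0, g(p(0), cons(0, 0)))), cons(b, 0)), b)   [R5 at 1.1.2.2.2]
3. cons(g(g(p(p(b)), cons(0, g(p(0), cons(0, 0)))), cons(b, 0)), b)  →  cons(g(g(p(p(b)), cons(0, 0)), cons(b, 0)), b)   [R3 at 1.1.2.2]
4. cons(g(g(p(p(b)), cons(0, 0)), cons(b, 0)), b)  →  cons(g(p(b), cons(b, 0)), b)   [R3 at 1.1]
5. cons(g(p(b), cons(b, 0)), b)  →  cons(b, b)   [R3 at 1]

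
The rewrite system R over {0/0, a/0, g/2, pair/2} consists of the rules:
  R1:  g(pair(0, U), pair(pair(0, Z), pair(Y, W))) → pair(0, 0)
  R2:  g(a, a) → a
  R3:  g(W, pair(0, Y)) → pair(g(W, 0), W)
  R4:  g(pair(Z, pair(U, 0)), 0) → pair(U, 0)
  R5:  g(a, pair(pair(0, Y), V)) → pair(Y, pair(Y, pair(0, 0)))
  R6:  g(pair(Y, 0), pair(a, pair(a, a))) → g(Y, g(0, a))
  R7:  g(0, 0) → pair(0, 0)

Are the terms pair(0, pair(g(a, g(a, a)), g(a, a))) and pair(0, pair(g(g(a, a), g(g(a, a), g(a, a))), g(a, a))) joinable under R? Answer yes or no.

yes — NF(t₁) = pair(0, pair(a, a)), NF(t₂) = pair(0, pair(a, a))

Reduce t₁ = pair(0, pair(g(a, g(a, a)), g(a, a))):
1. pair(0, pair(g(a, g(a, a)), g(a, a)))  →  pair(0, pair(g(a, a), g(a, a)))   [R2 at 2.1.2]
2. pair(0, pair(g(a, a), g(a, a)))  →  pair(0, pair(a, g(a, a)))   [R2 at 2.1]
3. pair(0, pair(a, g(a, a)))  →  pair(0, pair(a, a))   [R2 at 2.2]

Reduce t₂ = pair(0, pair(g(g(a, a), g(g(a, a), g(a, a))), g(a, a))):
1. pair(0, pair(g(g(a, a), g(g(a, a), g(a, a))), g(a, a)))  →  pair(0, pair(g(a, g(g(a, a), g(a, a))), g(a, a)))   [R2 at 2.1.1]
2. pair(0, pair(g(a, g(g(a, a), g(a, a))), g(a, a)))  →  pair(0, pair(g(a, g(a, g(a, a))), g(a, a)))   [R2 at 2.1.2.1]
3. pair(0, pair(g(a, g(a, g(a, a))), g(a, a)))  →  pair(0, pair(g(a, g(a, a)), g(a, a)))   [R2 at 2.1.2.2]
4. pair(0, pair(g(a, g(a, a)), g(a, a)))  →  pair(0, pair(g(a, a), g(a, a)))   [R2 at 2.1.2]
5. pair(0, pair(g(a, a), g(a, a)))  →  pair(0, pair(a, g(a, a)))   [R2 at 2.1]
6. pair(0, pair(a, g(a, a)))  →  pair(0, pair(a, a))   [R2 at 2.2]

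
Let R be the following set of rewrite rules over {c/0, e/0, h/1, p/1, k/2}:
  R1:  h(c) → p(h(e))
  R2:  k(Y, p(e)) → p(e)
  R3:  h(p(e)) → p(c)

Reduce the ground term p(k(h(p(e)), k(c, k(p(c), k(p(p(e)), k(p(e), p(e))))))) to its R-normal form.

1. p(k(h(p(e)), k(c, k(p(c), k(p(p(e)), k(p(e), p(e)))))))  →  p(k(p(c), k(c, k(p(c), k(p(p(e)), k(p(e), p(e)))))))   [R3 at 1.1]
2. p(k(p(c), k(c, k(p(c), k(p(p(e)), k(p(e), p(e)))))))  →  p(k(p(c), k(c, k(p(c), k(p(p(e)), p(e))))))   [R2 at 1.2.2.2.2]
3. p(k(p(c), k(c, k(p(c), k(p(p(e)), p(e))))))  →  p(k(p(c), k(c, k(p(c), p(e)))))   [R2 at 1.2.2.2]
4. p(k(p(c), k(c, k(p(c), p(e)))))  →  p(k(p(c), k(c, p(e))))   [R2 at 1.2.2]
5. p(k(p(c), k(c, p(e))))  →  p(k(p(c), p(e)))   [R2 at 1.2]
6. p(k(p(c), p(e)))  →  p(p(e))   [R2 at 1]

p(p(e))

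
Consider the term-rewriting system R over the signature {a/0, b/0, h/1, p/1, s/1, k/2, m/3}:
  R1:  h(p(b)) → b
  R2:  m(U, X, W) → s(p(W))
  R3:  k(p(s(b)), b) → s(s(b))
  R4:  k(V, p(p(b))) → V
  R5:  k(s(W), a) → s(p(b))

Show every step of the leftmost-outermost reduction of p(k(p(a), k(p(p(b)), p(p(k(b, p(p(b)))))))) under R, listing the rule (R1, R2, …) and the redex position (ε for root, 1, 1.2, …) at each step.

1. p(k(p(a), k(p(p(b)), p(p(k(b, p(p(b))))))))  →  p(k(p(a), k(p(p(b)), p(p(b)))))   [R4 at 1.2.2.1.1]
2. p(k(p(a), k(p(p(b)), p(p(b)))))  →  p(k(p(a), p(p(b))))   [R4 at 1.2]
3. p(k(p(a), p(p(b))))  →  p(p(a))   [R4 at 1]

p(p(a))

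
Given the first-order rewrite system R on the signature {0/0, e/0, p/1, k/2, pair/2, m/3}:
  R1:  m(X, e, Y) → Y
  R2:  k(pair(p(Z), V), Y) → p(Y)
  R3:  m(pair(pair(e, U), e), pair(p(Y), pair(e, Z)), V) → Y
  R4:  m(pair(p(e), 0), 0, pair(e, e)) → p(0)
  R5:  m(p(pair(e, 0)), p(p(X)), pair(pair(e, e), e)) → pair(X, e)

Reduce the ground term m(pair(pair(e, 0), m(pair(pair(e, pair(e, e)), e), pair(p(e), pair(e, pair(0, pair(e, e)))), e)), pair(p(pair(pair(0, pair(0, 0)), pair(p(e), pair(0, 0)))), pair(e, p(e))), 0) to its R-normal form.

pair(pair(0, pair(0, 0)), pair(p(e), pair(0, 0)))

1. m(pair(pair(e, 0), m(pair(pair(e, pair(e, e)), e), pair(p(e), pair(e, pair(0, pair(e, e)))), e)), pair(p(pair(pair(0, pair(0, 0)), pair(p(e), pair(0, 0)))), pair(e, p(e))), 0)  →  m(pair(pair(e, 0), e), pair(p(pair(pair(0, pair(0, 0)), pair(p(e), pair(0, 0)))), pair(e, p(e))), 0)   [R3 at 1.2]
2. m(pair(pair(e, 0), e), pair(p(pair(pair(0, pair(0, 0)), pair(p(e), pair(0, 0)))), pair(e, p(e))), 0)  →  pair(pair(0, pair(0, 0)), pair(p(e), pair(0, 0)))   [R3 at ε]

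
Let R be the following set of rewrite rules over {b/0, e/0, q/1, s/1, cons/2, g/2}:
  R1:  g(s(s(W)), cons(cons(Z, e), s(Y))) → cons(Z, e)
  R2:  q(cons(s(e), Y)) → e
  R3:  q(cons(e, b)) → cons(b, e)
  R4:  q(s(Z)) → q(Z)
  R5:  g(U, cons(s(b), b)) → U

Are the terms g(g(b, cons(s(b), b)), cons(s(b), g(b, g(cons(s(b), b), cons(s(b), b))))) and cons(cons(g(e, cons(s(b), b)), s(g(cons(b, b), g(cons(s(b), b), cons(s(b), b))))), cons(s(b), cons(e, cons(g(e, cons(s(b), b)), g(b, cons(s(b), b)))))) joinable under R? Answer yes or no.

Reduce t₁ = g(g(b, cons(s(b), b)), cons(s(b), g(b, g(cons(s(b), b), cons(s(b), b))))):
1. g(g(b, cons(s(b), b)), cons(s(b), g(b, g(cons(s(b), b), cons(s(b), b)))))  →  g(b, cons(s(b), g(b, g(cons(s(b), b), cons(s(b), b)))))   [R5 at 1]
2. g(b, cons(s(b), g(b, g(cons(s(b), b), cons(s(b), b)))))  →  g(b, cons(s(b), g(b, cons(s(b), b))))   [R5 at 2.2.2]
3. g(b, cons(s(b), g(b, cons(s(b), b))))  →  g(b, cons(s(b), b))   [R5 at 2.2]
4. g(b, cons(s(b), b))  →  b   [R5 at ε]

Reduce t₂ = cons(cons(g(e, cons(s(b), b)), s(g(cons(b, b), g(cons(s(b), b), cons(s(b), b))))), cons(s(b), cons(e, cons(g(e, cons(s(b), b)), g(b, cons(s(b), b)))))):
1. cons(cons(g(e, cons(s(b), b)), s(g(cons(b, b), g(cons(s(b), b), cons(s(b), b))))), cons(s(b), cons(e, cons(g(e, cons(s(b), b)), g(b, cons(s(b), b))))))  →  cons(cons(e, s(g(cons(b, b), g(cons(s(b), b), cons(s(b), b))))), cons(s(b), cons(e, cons(g(e, cons(s(b), b)), g(b, cons(s(b), b))))))   [R5 at 1.1]
2. cons(cons(e, s(g(cons(b, b), g(cons(s(b), b), cons(s(b), b))))), cons(s(b), cons(e, cons(g(e, cons(s(b), b)), g(b, cons(s(b), b))))))  →  cons(cons(e, s(g(cons(b, b), cons(s(b), b)))), cons(s(b), cons(e, cons(g(e, cons(s(b), b)), g(b, cons(s(b), b))))))   [R5 at 1.2.1.2]
3. cons(cons(e, s(g(cons(b, b), cons(s(b), b)))), cons(s(b), cons(e, cons(g(e, cons(s(b), b)), g(b, cons(s(b), b))))))  →  cons(cons(e, s(cons(b, b))), cons(s(b), cons(e, cons(g(e, cons(s(b), b)), g(b, cons(s(b), b))))))   [R5 at 1.2.1]
4. cons(cons(e, s(cons(b, b))), cons(s(b), cons(e, cons(g(e, cons(s(b), b)), g(b, cons(s(b), b))))))  →  cons(cons(e, s(cons(b, b))), cons(s(b), cons(e, cons(e, g(b, cons(s(b), b))))))   [R5 at 2.2.2.1]
5. cons(cons(e, s(cons(b, b))), cons(s(b), cons(e, cons(e, g(b, cons(s(b), b))))))  →  cons(cons(e, s(cons(b, b))), cons(s(b), cons(e, cons(e, b))))   [R5 at 2.2.2.2]

no — NF(t₁) = b, NF(t₂) = cons(cons(e, s(cons(b, b))), cons(s(b), cons(e, cons(e, b))))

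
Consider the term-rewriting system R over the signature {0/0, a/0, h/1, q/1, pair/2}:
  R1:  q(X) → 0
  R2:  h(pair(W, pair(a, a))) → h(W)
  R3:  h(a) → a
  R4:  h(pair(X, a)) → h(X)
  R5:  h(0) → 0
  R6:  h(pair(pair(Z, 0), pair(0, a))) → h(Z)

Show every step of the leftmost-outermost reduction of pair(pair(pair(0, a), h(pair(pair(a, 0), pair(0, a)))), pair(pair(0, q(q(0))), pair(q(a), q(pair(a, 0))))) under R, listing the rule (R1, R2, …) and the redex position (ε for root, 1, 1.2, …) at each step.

1. pair(pair(pair(0, a), h(pair(pair(a, 0), pair(0, a)))), pair(pair(0, q(q(0))), pair(q(a), q(pair(a, 0)))))  →  pair(pair(pair(0, a), h(a)), pair(pair(0, q(q(0))), pair(q(a), q(pair(a, 0)))))   [R6 at 1.2]
2. pair(pair(pair(0, a), h(a)), pair(pair(0, q(q(0))), pair(q(a), q(pair(a, 0)))))  →  pair(pair(pair(0, a), a), pair(pair(0, q(q(0))), pair(q(a), q(pair(a, 0)))))   [R3 at 1.2]
3. pair(pair(pair(0, a), a), pair(pair(0, q(q(0))), pair(q(a), q(pair(a, 0)))))  →  pair(pair(pair(0, a), a), pair(pair(0, 0), pair(q(a), q(pair(a, 0)))))   [R1 at 2.1.2]
4. pair(pair(pair(0, a), a), pair(pair(0, 0), pair(q(a), q(pair(a, 0)))))  →  pair(pair(pair(0, a), a), pair(pair(0, 0), pair(0, q(pair(a, 0)))))   [R1 at 2.2.1]
5. pair(pair(pair(0, a), a), pair(pair(0, 0), pair(0, q(pair(a, 0)))))  →  pair(pair(pair(0, a), a), pair(pair(0, 0), pair(0, 0)))   [R1 at 2.2.2]

pair(pair(pair(0, a), a), pair(pair(0, 0), pair(0, 0)))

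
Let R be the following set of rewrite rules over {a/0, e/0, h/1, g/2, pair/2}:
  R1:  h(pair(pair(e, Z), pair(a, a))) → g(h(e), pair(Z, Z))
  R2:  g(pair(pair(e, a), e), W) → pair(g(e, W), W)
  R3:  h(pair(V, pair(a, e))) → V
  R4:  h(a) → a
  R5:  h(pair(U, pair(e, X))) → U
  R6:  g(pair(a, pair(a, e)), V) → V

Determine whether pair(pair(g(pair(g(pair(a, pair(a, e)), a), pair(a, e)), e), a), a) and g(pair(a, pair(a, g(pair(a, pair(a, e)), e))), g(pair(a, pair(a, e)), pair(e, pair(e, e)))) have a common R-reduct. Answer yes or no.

no — NF(t₁) = pair(pair(e, a), a), NF(t₂) = pair(e, pair(e, e))

Reduce t₁ = pair(pair(g(pair(g(pair(a, pair(a, e)), a), pair(a, e)), e), a), a):
1. pair(pair(g(pair(g(pair(a, pair(a, e)), a), pair(a, e)), e), a), a)  →  pair(pair(g(pair(a, pair(a, e)), e), a), a)   [R6 at 1.1.1.1]
2. pair(pair(g(pair(a, pair(a, e)), e), a), a)  →  pair(pair(e, a), a)   [R6 at 1.1]

Reduce t₂ = g(pair(a, pair(a, g(pair(a, pair(a, e)), e))), g(pair(a, pair(a, e)), pair(e, pair(e, e)))):
1. g(pair(a, pair(a, g(pair(a, pair(a, e)), e))), g(pair(a, pair(a, e)), pair(e, pair(e, e))))  →  g(pair(a, pair(a, e)), g(pair(a, pair(a, e)), pair(e, pair(e, e))))   [R6 at 1.2.2]
2. g(pair(a, pair(a, e)), g(pair(a, pair(a, e)), pair(e, pair(e, e))))  →  g(pair(a, pair(a, e)), pair(e, pair(e, e)))   [R6 at ε]
3. g(pair(a, pair(a, e)), pair(e, pair(e, e)))  →  pair(e, pair(e, e))   [R6 at ε]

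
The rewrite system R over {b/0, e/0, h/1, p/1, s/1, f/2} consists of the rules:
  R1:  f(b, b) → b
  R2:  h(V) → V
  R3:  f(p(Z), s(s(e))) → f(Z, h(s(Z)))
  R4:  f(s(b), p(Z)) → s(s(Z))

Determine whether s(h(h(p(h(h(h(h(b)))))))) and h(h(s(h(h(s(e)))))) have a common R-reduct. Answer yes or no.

Reduce t₁ = s(h(h(p(h(h(h(h(b)))))))):
1. s(h(h(p(h(h(h(h(b))))))))  →  s(h(p(h(h(h(h(b)))))))   [R2 at 1]
2. s(h(p(h(h(h(h(b)))))))  →  s(p(h(h(h(h(b))))))   [R2 at 1]
3. s(p(h(h(h(h(b))))))  →  s(p(h(h(h(b)))))   [R2 at 1.1]
4. s(p(h(h(h(b)))))  →  s(p(h(h(b))))   [R2 at 1.1]
5. s(p(h(h(b))))  →  s(p(h(b)))   [R2 at 1.1]
6. s(p(h(b)))  →  s(p(b))   [R2 at 1.1]

Reduce t₂ = h(h(s(h(h(s(e)))))):
1. h(h(s(h(h(s(e))))))  →  h(s(h(h(s(e)))))   [R2 at ε]
2. h(s(h(h(s(e)))))  →  s(h(h(s(e))))   [R2 at ε]
3. s(h(h(s(e))))  →  s(h(s(e)))   [R2 at 1]
4. s(h(s(e)))  →  s(s(e))   [R2 at 1]

no — NF(t₁) = s(p(b)), NF(t₂) = s(s(e))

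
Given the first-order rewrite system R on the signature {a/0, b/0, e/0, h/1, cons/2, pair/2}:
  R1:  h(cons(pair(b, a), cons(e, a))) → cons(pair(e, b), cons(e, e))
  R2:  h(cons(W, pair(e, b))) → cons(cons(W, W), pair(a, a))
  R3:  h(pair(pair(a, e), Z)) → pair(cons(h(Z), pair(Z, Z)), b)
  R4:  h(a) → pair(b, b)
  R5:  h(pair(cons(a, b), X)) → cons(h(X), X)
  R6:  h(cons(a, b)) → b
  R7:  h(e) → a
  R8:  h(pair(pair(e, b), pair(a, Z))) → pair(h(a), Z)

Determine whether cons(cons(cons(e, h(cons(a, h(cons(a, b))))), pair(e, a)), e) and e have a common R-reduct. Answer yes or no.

Reduce t₁ = cons(cons(cons(e, h(cons(a, h(cons(a, b))))), pair(e, a)), e):
1. cons(cons(cons(e, h(cons(a, h(cons(a, b))))), pair(e, a)), e)  →  cons(cons(cons(e, h(cons(a, b))), pair(e, a)), e)   [R6 at 1.1.2.1.2]
2. cons(cons(cons(e, h(cons(a, b))), pair(e, a)), e)  →  cons(cons(cons(e, b), pair(e, a)), e)   [R6 at 1.1.2]

Reduce t₂ = e:

no — NF(t₁) = cons(cons(cons(e, b), pair(e, a)), e), NF(t₂) = e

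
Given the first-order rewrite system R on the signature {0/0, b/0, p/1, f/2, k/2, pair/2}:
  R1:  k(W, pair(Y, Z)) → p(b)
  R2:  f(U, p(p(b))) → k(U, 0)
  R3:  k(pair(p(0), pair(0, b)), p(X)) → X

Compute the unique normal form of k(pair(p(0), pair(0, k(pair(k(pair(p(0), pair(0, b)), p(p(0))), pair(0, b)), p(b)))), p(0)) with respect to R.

0

1. k(pair(p(0), pair(0, k(pair(k(pair(p(0), pair(0, b)), p(p(0))), pair(0, b)), p(b)))), p(0))  →  k(pair(p(0), pair(0, k(pair(p(0), pair(0, b)), p(b)))), p(0))   [R3 at 1.2.2.1.1]
2. k(pair(p(0), pair(0, k(pair(p(0), pair(0, b)), p(b)))), p(0))  →  k(pair(p(0), pair(0, b)), p(0))   [R3 at 1.2.2]
3. k(pair(p(0), pair(0, b)), p(0))  →  0   [R3 at ε]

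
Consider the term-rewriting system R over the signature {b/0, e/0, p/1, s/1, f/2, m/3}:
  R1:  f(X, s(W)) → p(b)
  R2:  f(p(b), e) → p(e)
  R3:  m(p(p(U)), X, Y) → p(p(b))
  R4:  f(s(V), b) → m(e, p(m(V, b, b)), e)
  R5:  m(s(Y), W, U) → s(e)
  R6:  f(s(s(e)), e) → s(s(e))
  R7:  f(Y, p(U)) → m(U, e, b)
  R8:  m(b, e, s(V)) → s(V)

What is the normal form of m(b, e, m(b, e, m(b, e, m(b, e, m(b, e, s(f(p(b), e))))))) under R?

1. m(b, e, m(b, e, m(b, e, m(b, e, m(b, e, s(f(p(b), e)))))))  →  m(b, e, m(b, e, m(b, e, m(b, e, s(f(p(b), e))))))   [R8 at 3.3.3.3]
2. m(b, e, m(b, e, m(b, e, m(b, e, s(f(p(b), e))))))  →  m(b, e, m(b, e, m(b, e, s(f(p(b), e)))))   [R8 at 3.3.3]
3. m(b, e, m(b, e, m(b, e, s(f(p(b), e)))))  →  m(b, e, m(b, e, s(f(p(b), e))))   [R8 at 3.3]
4. m(b, e, m(b, e, s(f(p(b), e))))  →  m(b, e, s(f(p(b), e)))   [R8 at 3]
5. m(b, e, s(f(p(b), e)))  →  s(f(p(b), e))   [R8 at ε]
6. s(f(p(b), e))  →  s(p(e))   [R2 at 1]

s(p(e))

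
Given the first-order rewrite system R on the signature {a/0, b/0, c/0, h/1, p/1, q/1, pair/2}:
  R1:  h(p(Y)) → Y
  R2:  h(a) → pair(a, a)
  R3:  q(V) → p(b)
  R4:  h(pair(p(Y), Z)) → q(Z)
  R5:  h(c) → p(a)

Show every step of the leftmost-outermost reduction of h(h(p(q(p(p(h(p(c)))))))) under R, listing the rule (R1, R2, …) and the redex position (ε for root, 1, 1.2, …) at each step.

b

1. h(h(p(q(p(p(h(p(c))))))))  →  h(q(p(p(h(p(c))))))   [R1 at 1]
2. h(q(p(p(h(p(c))))))  →  h(p(b))   [R3 at 1]
3. h(p(b))  →  b   [R1 at ε]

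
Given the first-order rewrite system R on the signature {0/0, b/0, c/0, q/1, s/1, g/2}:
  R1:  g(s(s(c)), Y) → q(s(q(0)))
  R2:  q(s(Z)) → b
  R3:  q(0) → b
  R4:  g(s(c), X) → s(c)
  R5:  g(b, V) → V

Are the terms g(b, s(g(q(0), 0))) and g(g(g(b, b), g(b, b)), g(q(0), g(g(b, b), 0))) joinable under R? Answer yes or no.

no — NF(t₁) = s(0), NF(t₂) = 0

Reduce t₁ = g(b, s(g(q(0), 0))):
1. g(b, s(g(q(0), 0)))  →  s(g(q(0), 0))   [R5 at ε]
2. s(g(q(0), 0))  →  s(g(b, 0))   [R3 at 1.1]
3. s(g(b, 0))  →  s(0)   [R5 at 1]

Reduce t₂ = g(g(g(b, b), g(b, b)), g(q(0), g(g(b, b), 0))):
1. g(g(g(b, b), g(b, b)), g(q(0), g(g(b, b), 0)))  →  g(g(b, g(b, b)), g(q(0), g(g(b, b), 0)))   [R5 at 1.1]
2. g(g(b, g(b, b)), g(q(0), g(g(b, b), 0)))  →  g(g(b, b), g(q(0), g(g(b, b), 0)))   [R5 at 1]
3. g(g(b, b), g(q(0), g(g(b, b), 0)))  →  g(b, g(q(0), g(g(b, b), 0)))   [R5 at 1]
4. g(b, g(q(0), g(g(b, b), 0)))  →  g(q(0), g(g(b, b), 0))   [R5 at ε]
5. g(q(0), g(g(b, b), 0))  →  g(b, g(g(b, b), 0))   [R3 at 1]
6. g(b, g(g(b, b), 0))  →  g(g(b, b), 0)   [R5 at ε]
7. g(g(b, b), 0)  →  g(b, 0)   [R5 at 1]
8. g(b, 0)  →  0   [R5 at ε]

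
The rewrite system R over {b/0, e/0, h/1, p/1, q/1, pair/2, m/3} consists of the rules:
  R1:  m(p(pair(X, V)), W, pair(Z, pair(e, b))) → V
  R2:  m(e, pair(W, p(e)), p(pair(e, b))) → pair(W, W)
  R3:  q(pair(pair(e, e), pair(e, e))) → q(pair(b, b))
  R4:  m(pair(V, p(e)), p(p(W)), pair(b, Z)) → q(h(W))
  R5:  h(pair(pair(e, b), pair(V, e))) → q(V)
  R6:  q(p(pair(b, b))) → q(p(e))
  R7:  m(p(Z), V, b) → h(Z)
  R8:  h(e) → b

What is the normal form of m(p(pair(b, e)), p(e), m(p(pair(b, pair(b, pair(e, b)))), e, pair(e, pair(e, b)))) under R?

e

1. m(p(pair(b, e)), p(e), m(p(pair(b, pair(b, pair(e, b)))), e, pair(e, pair(e, b))))  →  m(p(pair(b, e)), p(e), pair(b, pair(e, b)))   [R1 at 3]
2. m(p(pair(b, e)), p(e), pair(b, pair(e, b)))  →  e   [R1 at ε]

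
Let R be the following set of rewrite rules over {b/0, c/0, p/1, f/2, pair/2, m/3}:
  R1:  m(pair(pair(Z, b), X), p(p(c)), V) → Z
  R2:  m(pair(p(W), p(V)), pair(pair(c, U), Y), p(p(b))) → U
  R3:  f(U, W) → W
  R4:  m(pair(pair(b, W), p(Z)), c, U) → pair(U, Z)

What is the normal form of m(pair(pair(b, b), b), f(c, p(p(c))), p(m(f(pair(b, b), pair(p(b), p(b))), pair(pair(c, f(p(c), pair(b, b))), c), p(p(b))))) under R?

b

1. m(pair(pair(b, b), b), f(c, p(p(c))), p(m(f(pair(b, b), pair(p(b), p(b))), pair(pair(c, f(p(c), pair(b, b))), c), p(p(b)))))  →  m(pair(pair(b, b), b), p(p(c)), p(m(f(pair(b, b), pair(p(b), p(b))), pair(pair(c, f(p(c), pair(b, b))), c), p(p(b)))))   [R3 at 2]
2. m(pair(pair(b, b), b), p(p(c)), p(m(f(pair(b, b), pair(p(b), p(b))), pair(pair(c, f(p(c), pair(b, b))), c), p(p(b)))))  →  b   [R1 at ε]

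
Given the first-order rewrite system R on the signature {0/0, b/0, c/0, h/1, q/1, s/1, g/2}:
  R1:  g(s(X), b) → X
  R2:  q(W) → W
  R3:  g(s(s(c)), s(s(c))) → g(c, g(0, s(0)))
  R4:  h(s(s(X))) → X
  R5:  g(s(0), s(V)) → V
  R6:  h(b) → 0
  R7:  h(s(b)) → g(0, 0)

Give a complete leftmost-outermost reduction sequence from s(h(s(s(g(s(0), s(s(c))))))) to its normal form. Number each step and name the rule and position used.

s(s(c))

1. s(h(s(s(g(s(0), s(s(c)))))))  →  s(g(s(0), s(s(c))))   [R4 at 1]
2. s(g(s(0), s(s(c))))  →  s(s(c))   [R5 at 1]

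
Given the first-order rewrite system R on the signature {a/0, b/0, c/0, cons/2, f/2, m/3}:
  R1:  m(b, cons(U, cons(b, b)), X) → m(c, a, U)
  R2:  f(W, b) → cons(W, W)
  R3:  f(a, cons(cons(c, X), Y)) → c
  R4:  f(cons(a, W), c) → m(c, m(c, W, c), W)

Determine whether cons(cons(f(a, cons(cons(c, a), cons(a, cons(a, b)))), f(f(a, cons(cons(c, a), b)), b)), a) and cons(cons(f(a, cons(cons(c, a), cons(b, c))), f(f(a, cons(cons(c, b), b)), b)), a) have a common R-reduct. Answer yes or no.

Reduce t₁ = cons(cons(f(a, cons(cons(c, a), cons(a, cons(a, b)))), f(f(a, cons(cons(c, a), b)), b)), a):
1. cons(cons(f(a, cons(cons(c, a), cons(a, cons(a, b)))), f(f(a, cons(cons(c, a), b)), b)), a)  →  cons(cons(c, f(f(a, cons(cons(c, a), b)), b)), a)   [R3 at 1.1]
2. cons(cons(c, f(f(a, cons(cons(c, a), b)), b)), a)  →  cons(cons(c, cons(f(a, cons(cons(c, a), b)), f(a, cons(cons(c, a), b)))), a)   [R2 at 1.2]
3. cons(cons(c, cons(f(a, cons(cons(c, a), b)), f(a, cons(cons(c, a), b)))), a)  →  cons(cons(c, cons(c, f(a, cons(cons(c, a), b)))), a)   [R3 at 1.2.1]
4. cons(cons(c, cons(c, f(a, cons(cons(c, a), b)))), a)  →  cons(cons(c, cons(c, c)), a)   [R3 at 1.2.2]

Reduce t₂ = cons(cons(f(a, cons(cons(c, a), cons(b, c))), f(f(a, cons(cons(c, b), b)), b)), a):
1. cons(cons(f(a, cons(cons(c, a), cons(b, c))), f(f(a, cons(cons(c, b), b)), b)), a)  →  cons(cons(c, f(f(a, cons(cons(c, b), b)), b)), a)   [R3 at 1.1]
2. cons(cons(c, f(f(a, cons(cons(c, b), b)), b)), a)  →  cons(cons(c, cons(f(a, cons(cons(c, b), b)), f(a, cons(cons(c, b), b)))), a)   [R2 at 1.2]
3. cons(cons(c, cons(f(a, cons(cons(c, b), b)), f(a, cons(cons(c, b), b)))), a)  →  cons(cons(c, cons(c, f(a, cons(cons(c, b), b)))), a)   [R3 at 1.2.1]
4. cons(cons(c, cons(c, f(a, cons(cons(c, b), b)))), a)  →  cons(cons(c, cons(c, c)), a)   [R3 at 1.2.2]

yes — NF(t₁) = cons(cons(c, cons(c, c)), a), NF(t₂) = cons(cons(c, cons(c, c)), a)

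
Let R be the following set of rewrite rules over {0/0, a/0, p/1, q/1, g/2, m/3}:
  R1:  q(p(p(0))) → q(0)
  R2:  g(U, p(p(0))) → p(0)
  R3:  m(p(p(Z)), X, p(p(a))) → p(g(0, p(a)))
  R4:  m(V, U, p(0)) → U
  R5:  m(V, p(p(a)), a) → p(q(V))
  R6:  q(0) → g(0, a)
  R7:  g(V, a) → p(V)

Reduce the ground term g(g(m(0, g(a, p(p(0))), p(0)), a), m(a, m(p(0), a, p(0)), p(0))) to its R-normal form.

p(p(p(0)))

1. g(g(m(0, g(a, p(p(0))), p(0)), a), m(a, m(p(0), a, p(0)), p(0)))  →  g(p(m(0, g(a, p(p(0))), p(0))), m(a, m(p(0), a, p(0)), p(0)))   [R7 at 1]
2. g(p(m(0, g(a, p(p(0))), p(0))), m(a, m(p(0), a, p(0)), p(0)))  →  g(p(g(a, p(p(0)))), m(a, m(p(0), a, p(0)), p(0)))   [R4 at 1.1]
3. g(p(g(a, p(p(0)))), m(a, m(p(0), a, p(0)), p(0)))  →  g(p(p(0)), m(a, m(p(0), a, p(0)), p(0)))   [R2 at 1.1]
4. g(p(p(0)), m(a, m(p(0), a, p(0)), p(0)))  →  g(p(p(0)), m(p(0), a, p(0)))   [R4 at 2]
5. g(p(p(0)), m(p(0), a, p(0)))  →  g(p(p(0)), a)   [R4 at 2]
6. g(p(p(0)), a)  →  p(p(p(0)))   [R7 at ε]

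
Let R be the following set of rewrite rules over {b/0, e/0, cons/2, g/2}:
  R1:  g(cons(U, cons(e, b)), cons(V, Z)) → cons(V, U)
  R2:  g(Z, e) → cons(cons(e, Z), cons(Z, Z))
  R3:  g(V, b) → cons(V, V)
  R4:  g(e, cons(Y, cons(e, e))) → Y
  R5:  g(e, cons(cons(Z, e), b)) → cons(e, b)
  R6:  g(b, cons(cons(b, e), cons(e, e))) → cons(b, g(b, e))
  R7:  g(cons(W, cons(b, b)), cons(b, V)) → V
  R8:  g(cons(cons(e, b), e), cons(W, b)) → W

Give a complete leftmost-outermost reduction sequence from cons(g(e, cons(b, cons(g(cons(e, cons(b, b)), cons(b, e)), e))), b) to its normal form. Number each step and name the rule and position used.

cons(b, b)

1. cons(g(e, cons(b, cons(g(cons(e, cons(b, b)), cons(b, e)), e))), b)  →  cons(g(e, cons(b, cons(e, e))), b)   [R7 at 1.2.2.1]
2. cons(g(e, cons(b, cons(e, e))), b)  →  cons(b, b)   [R4 at 1]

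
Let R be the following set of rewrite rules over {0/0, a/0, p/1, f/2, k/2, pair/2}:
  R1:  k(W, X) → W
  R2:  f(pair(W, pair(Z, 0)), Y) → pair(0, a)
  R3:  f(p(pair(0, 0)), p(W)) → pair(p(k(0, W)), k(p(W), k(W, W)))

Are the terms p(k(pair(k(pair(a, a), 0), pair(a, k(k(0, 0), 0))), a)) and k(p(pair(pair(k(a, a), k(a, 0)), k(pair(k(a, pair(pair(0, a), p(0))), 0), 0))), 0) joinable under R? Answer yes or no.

Reduce t₁ = p(k(pair(k(pair(a, a), 0), pair(a, k(k(0, 0), 0))), a)):
1. p(k(pair(k(pair(a, a), 0), pair(a, k(k(0, 0), 0))), a))  →  p(pair(k(pair(a, a), 0), pair(a, k(k(0, 0), 0))))   [R1 at 1]
2. p(pair(k(pair(a, a), 0), pair(a, k(k(0, 0), 0))))  →  p(pair(pair(a, a), pair(a, k(k(0, 0), 0))))   [R1 at 1.1]
3. p(pair(pair(a, a), pair(a, k(k(0, 0), 0))))  →  p(pair(pair(a, a), pair(a, k(0, 0))))   [R1 at 1.2.2]
4. p(pair(pair(a, a), pair(a, k(0, 0))))  →  p(pair(pair(a, a), pair(a, 0)))   [R1 at 1.2.2]

Reduce t₂ = k(p(pair(pair(k(a, a), k(a, 0)), k(pair(k(a, pair(pair(0, a), p(0))), 0), 0))), 0):
1. k(p(pair(pair(k(a, a), k(a, 0)), k(pair(k(a, pair(pair(0, a), p(0))), 0), 0))), 0)  →  p(pair(pair(k(a, a), k(a, 0)), k(pair(k(a, pair(pair(0, a), p(0))), 0), 0)))   [R1 at ε]
2. p(pair(pair(k(a, a), k(a, 0)), k(pair(k(a, pair(pair(0, a), p(0))), 0), 0)))  →  p(pair(pair(a, k(a, 0)), k(pair(k(a, pair(pair(0, a), p(0))), 0), 0)))   [R1 at 1.1.1]
3. p(pair(pair(a, k(a, 0)), k(pair(k(a, pair(pair(0, a), p(0))), 0), 0)))  →  p(pair(pair(a, a), k(pair(k(a, pair(pair(0, a), p(0))), 0), 0)))   [R1 at 1.1.2]
4. p(pair(pair(a, a), k(pair(k(a, pair(pair(0, a), p(0))), 0), 0)))  →  p(pair(pair(a, a), pair(k(a, pair(pair(0, a), p(0))), 0)))   [R1 at 1.2]
5. p(pair(pair(a, a), pair(k(a, pair(pair(0, a), p(0))), 0)))  →  p(pair(pair(a, a), pair(a, 0)))   [R1 at 1.2.1]

yes — NF(t₁) = p(pair(pair(a, a), pair(a, 0))), NF(t₂) = p(pair(pair(a, a), pair(a, 0)))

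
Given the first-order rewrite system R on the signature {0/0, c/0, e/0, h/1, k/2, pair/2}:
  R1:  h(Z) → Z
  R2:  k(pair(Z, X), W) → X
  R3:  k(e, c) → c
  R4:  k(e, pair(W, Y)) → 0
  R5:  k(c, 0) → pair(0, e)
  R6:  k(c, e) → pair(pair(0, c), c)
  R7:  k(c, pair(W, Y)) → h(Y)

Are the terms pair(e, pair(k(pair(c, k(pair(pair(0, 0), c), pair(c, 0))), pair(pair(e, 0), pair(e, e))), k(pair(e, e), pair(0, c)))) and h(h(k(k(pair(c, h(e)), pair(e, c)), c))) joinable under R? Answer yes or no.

Reduce t₁ = pair(e, pair(k(pair(c, k(pair(pair(0, 0), c), pair(c, 0))), pair(pair(e, 0), pair(e, e))), k(pair(e, e), pair(0, c)))):
1. pair(e, pair(k(pair(c, k(pair(pair(0, 0), c), pair(c, 0))), pair(pair(e, 0), pair(e, e))), k(pair(e, e), pair(0, c))))  →  pair(e, pair(k(pair(pair(0, 0), c), pair(c, 0)), k(pair(e, e), pair(0, c))))   [R2 at 2.1]
2. pair(e, pair(k(pair(pair(0, 0), c), pair(c, 0)), k(pair(e, e), pair(0, c))))  →  pair(e, pair(c, k(pair(e, e), pair(0, c))))   [R2 at 2.1]
3. pair(e, pair(c, k(pair(e, e), pair(0, c))))  →  pair(e, pair(c, e))   [R2 at 2.2]

Reduce t₂ = h(h(k(k(pair(c, h(e)), pair(e, c)), c))):
1. h(h(k(k(pair(c, h(e)), pair(e, c)), c)))  →  h(k(k(pair(c, h(e)), pair(e, c)), c))   [R1 at ε]
2. h(k(k(pair(c, h(e)), pair(e, c)), c))  →  k(k(pair(c, h(e)), pair(e, c)), c)   [R1 at ε]
3. k(k(pair(c, h(e)), pair(e, c)), c)  →  k(h(e), c)   [R2 at 1]
4. k(h(e), c)  →  k(e, c)   [R1 at 1]
5. k(e, c)  →  c   [R3 at ε]

no — NF(t₁) = pair(e, pair(c, e)), NF(t₂) = c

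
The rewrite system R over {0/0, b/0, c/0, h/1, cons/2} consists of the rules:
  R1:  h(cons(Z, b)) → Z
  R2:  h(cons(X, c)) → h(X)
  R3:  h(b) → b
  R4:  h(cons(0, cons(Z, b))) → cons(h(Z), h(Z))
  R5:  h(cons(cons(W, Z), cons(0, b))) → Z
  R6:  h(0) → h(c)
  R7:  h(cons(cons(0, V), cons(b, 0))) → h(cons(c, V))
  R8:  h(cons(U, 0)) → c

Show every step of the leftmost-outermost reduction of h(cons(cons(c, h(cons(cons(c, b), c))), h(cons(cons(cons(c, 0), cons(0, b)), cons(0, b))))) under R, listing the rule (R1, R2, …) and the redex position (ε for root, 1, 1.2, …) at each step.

c

1. h(cons(cons(c, h(cons(cons(c, b), c))), h(cons(cons(cons(c, 0), cons(0, b)), cons(0, b)))))  →  h(cons(cons(c, h(cons(c, b))), h(cons(cons(cons(c, 0), cons(0, b)), cons(0, b)))))   [R2 at 1.1.2]
2. h(cons(cons(c, h(cons(c, b))), h(cons(cons(cons(c, 0), cons(0, b)), cons(0, b)))))  →  h(cons(cons(c, c), h(cons(cons(cons(c, 0), cons(0, b)), cons(0, b)))))   [R1 at 1.1.2]
3. h(cons(cons(c, c), h(cons(cons(cons(c, 0), cons(0, b)), cons(0, b)))))  →  h(cons(cons(c, c), cons(0, b)))   [R5 at 1.2]
4. h(cons(cons(c, c), cons(0, b)))  →  c   [R5 at ε]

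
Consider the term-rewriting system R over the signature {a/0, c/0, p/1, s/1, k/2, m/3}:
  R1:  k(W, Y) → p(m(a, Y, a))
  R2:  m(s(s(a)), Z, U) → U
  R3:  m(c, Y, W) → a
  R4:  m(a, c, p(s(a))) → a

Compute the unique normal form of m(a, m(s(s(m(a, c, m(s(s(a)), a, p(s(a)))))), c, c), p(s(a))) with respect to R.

1. m(a, m(s(s(m(a, c, m(s(s(a)), a, p(s(a)))))), c, c), p(s(a)))  →  m(a, m(s(s(m(a, c, p(s(a))))), c, c), p(s(a)))   [R2 at 2.1.1.1.3]
2. m(a, m(s(s(m(a, c, p(s(a))))), c, c), p(s(a)))  →  m(a, m(s(s(a)), c, c), p(s(a)))   [R4 at 2.1.1.1]
3. m(a, m(s(s(a)), c, c), p(s(a)))  →  m(a, c, p(s(a)))   [R2 at 2]
4. m(a, c, p(s(a)))  →  a   [R4 at ε]

a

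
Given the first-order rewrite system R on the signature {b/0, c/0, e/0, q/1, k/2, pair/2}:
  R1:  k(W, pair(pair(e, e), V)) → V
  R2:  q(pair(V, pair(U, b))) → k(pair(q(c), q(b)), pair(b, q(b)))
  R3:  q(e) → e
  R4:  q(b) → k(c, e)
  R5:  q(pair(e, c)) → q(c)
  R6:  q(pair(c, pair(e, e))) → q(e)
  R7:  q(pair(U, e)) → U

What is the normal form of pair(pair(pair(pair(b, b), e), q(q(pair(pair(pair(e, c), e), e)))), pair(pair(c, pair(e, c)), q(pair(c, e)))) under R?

1. pair(pair(pair(pair(b, b), e), q(q(pair(pair(pair(e, c), e), e)))), pair(pair(c, pair(e, c)), q(pair(c, e))))  →  pair(pair(pair(pair(b, b), e), q(pair(pair(e, c), e))), pair(pair(c, pair(e, c)), q(pair(c, e))))   [R7 at 1.2.1]
2. pair(pair(pair(pair(b, b), e), q(pair(pair(e, c), e))), pair(pair(c, pair(e, c)), q(pair(c, e))))  →  pair(pair(pair(pair(b, b), e), pair(e, c)), pair(pair(c, pair(e, c)), q(pair(c, e))))   [R7 at 1.2]
3. pair(pair(pair(pair(b, b), e), pair(e, c)), pair(pair(c, pair(e, c)), q(pair(c, e))))  →  pair(pair(pair(pair(b, b), e), pair(e, c)), pair(pair(c, pair(e, c)), c))   [R7 at 2.2]

pair(pair(pair(pair(b, b), e), pair(e, c)), pair(pair(c, pair(e, c)), c))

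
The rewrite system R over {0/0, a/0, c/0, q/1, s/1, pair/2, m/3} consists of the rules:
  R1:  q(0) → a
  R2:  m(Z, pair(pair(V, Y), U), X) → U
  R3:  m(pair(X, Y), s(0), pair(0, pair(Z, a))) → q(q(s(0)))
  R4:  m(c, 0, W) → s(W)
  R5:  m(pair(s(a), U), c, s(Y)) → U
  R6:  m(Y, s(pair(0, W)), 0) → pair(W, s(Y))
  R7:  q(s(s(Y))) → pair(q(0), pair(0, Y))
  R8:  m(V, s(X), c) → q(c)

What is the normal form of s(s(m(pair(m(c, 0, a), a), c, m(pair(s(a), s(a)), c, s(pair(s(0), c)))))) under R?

s(s(a))

1. s(s(m(pair(m(c, 0, a), a), c, m(pair(s(a), s(a)), c, s(pair(s(0), c))))))  →  s(s(m(pair(s(a), a), c, m(pair(s(a), s(a)), c, s(pair(s(0), c))))))   [R4 at 1.1.1.1]
2. s(s(m(pair(s(a), a), c, m(pair(s(a), s(a)), c, s(pair(s(0), c))))))  →  s(s(m(pair(s(a), a), c, s(a))))   [R5 at 1.1.3]
3. s(s(m(pair(s(a), a), c, s(a))))  →  s(s(a))   [R5 at 1.1]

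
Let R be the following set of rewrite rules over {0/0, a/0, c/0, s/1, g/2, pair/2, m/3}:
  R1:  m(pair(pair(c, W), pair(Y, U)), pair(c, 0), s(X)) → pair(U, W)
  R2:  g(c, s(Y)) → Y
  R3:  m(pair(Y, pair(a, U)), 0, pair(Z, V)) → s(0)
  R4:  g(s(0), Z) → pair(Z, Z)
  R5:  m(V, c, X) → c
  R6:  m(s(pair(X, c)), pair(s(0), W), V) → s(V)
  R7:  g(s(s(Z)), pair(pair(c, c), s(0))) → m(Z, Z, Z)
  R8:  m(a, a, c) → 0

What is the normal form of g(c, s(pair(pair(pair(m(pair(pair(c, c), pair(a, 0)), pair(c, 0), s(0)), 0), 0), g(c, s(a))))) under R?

pair(pair(pair(pair(0, c), 0), 0), a)

1. g(c, s(pair(pair(pair(m(pair(pair(c, c), pair(a, 0)), pair(c, 0), s(0)), 0), 0), g(c, s(a)))))  →  pair(pair(pair(m(pair(pair(c, c), pair(a, 0)), pair(c, 0), s(0)), 0), 0), g(c, s(a)))   [R2 at ε]
2. pair(pair(pair(m(pair(pair(c, c), pair(a, 0)), pair(c, 0), s(0)), 0), 0), g(c, s(a)))  →  pair(pair(pair(pair(0, c), 0), 0), g(c, s(a)))   [R1 at 1.1.1]
3. pair(pair(pair(pair(0, c), 0), 0), g(c, s(a)))  →  pair(pair(pair(pair(0, c), 0), 0), a)   [R2 at 2]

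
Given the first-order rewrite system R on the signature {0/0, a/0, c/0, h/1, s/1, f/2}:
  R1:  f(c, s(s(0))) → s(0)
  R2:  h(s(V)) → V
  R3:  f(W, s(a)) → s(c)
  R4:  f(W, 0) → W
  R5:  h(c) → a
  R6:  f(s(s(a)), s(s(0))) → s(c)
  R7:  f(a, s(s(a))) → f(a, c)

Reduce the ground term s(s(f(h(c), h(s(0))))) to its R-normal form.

s(s(a))

1. s(s(f(h(c), h(s(0)))))  →  s(s(f(a, h(s(0)))))   [R5 at 1.1.1]
2. s(s(f(a, h(s(0)))))  →  s(s(f(a, 0)))   [R2 at 1.1.2]
3. s(s(f(a, 0)))  →  s(s(a))   [R4 at 1.1]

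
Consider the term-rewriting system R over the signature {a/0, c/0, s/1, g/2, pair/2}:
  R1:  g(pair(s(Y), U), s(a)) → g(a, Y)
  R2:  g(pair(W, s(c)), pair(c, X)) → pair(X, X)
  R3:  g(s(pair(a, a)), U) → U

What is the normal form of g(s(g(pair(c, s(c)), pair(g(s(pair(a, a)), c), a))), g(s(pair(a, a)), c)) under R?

1. g(s(g(pair(c, s(c)), pair(g(s(pair(a, a)), c), a))), g(s(pair(a, a)), c))  →  g(s(g(pair(c, s(c)), pair(c, a))), g(s(pair(a, a)), c))   [R3 at 1.1.2.1]
2. g(s(g(pair(c, s(c)), pair(c, a))), g(s(pair(a, a)), c))  →  g(s(pair(a, a)), g(s(pair(a, a)), c))   [R2 at 1.1]
3. g(s(pair(a, a)), g(s(pair(a, a)), c))  →  g(s(pair(a, a)), c)   [R3 at ε]
4. g(s(pair(a, a)), c)  →  c   [R3 at ε]

c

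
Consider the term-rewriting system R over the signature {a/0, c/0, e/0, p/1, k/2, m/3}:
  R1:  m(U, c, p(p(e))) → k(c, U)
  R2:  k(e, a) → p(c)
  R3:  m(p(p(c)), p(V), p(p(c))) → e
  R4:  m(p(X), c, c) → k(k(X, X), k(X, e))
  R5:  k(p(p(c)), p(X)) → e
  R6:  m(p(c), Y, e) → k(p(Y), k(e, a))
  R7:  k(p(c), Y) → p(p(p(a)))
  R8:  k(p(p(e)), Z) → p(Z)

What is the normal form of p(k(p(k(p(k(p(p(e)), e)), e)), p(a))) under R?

1. p(k(p(k(p(k(p(p(e)), e)), e)), p(a)))  →  p(k(p(k(p(p(e)), e)), p(a)))   [R8 at 1.1.1.1.1]
2. p(k(p(k(p(p(e)), e)), p(a)))  →  p(k(p(p(e)), p(a)))   [R8 at 1.1.1]
3. p(k(p(p(e)), p(a)))  →  p(p(p(a)))   [R8 at 1]

p(p(p(a)))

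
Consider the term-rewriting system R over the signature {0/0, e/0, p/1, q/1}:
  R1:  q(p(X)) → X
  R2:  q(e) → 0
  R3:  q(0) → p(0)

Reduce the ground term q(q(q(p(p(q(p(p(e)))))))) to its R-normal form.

1. q(q(q(p(p(q(p(p(e))))))))  →  q(q(p(q(p(p(e))))))   [R1 at 1.1]
2. q(q(p(q(p(p(e))))))  →  q(q(p(p(e))))   [R1 at 1]
3. q(q(p(p(e))))  →  q(p(e))   [R1 at 1]
4. q(p(e))  →  e   [R1 at ε]

e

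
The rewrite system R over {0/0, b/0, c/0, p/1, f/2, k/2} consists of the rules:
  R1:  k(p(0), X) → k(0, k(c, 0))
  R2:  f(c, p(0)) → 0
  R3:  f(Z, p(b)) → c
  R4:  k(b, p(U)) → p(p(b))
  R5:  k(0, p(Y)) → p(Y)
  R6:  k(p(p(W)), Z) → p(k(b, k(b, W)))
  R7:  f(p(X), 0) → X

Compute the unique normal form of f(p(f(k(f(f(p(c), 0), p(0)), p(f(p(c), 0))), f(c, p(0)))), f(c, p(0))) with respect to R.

c

1. f(p(f(k(f(f(p(c), 0), p(0)), p(f(p(c), 0))), f(c, p(0)))), f(c, p(0)))  →  f(p(f(k(f(c, p(0)), p(f(p(c), 0))), f(c, p(0)))), f(c, p(0)))   [R7 at 1.1.1.1.1]
2. f(p(f(k(f(c, p(0)), p(f(p(c), 0))), f(c, p(0)))), f(c, p(0)))  →  f(p(f(k(0, p(f(p(c), 0))), f(c, p(0)))), f(c, p(0)))   [R2 at 1.1.1.1]
3. f(p(f(k(0, p(f(p(c), 0))), f(c, p(0)))), f(c, p(0)))  →  f(p(f(p(f(p(c), 0)), f(c, p(0)))), f(c, p(0)))   [R5 at 1.1.1]
4. f(p(f(p(f(p(c), 0)), f(c, p(0)))), f(c, p(0)))  →  f(p(f(p(c), f(c, p(0)))), f(c, p(0)))   [R7 at 1.1.1.1]
5. f(p(f(p(c), f(c, p(0)))), f(c, p(0)))  →  f(p(f(p(c), 0)), f(c, p(0)))   [R2 at 1.1.2]
6. f(p(f(p(c), 0)), f(c, p(0)))  →  f(p(c), f(c, p(0)))   [R7 at 1.1]
7. f(p(c), f(c, p(0)))  →  f(p(c), 0)   [R2 at 2]
8. f(p(c), 0)  →  c   [R7 at ε]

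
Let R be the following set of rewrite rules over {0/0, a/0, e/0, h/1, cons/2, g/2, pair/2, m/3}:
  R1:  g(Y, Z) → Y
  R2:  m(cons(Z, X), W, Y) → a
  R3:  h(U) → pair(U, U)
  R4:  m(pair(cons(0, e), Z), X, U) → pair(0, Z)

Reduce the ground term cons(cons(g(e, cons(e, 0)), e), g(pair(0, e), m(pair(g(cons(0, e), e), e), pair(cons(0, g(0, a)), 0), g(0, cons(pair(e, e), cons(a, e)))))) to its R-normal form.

cons(cons(e, e), pair(0, e))

1. cons(cons(g(e, cons(e, 0)), e), g(pair(0, e), m(pair(g(cons(0, e), e), e), pair(cons(0, g(0, a)), 0), g(0, cons(pair(e, e), cons(a, e))))))  →  cons(cons(e, e), g(pair(0, e), m(pair(g(cons(0, e), e), e), pair(cons(0, g(0, a)), 0), g(0, cons(pair(e, e), cons(a, e))))))   [R1 at 1.1]
2. cons(cons(e, e), g(pair(0, e), m(pair(g(cons(0, e), e), e), pair(cons(0, g(0, a)), 0), g(0, cons(pair(e, e), cons(a, e))))))  →  cons(cons(e, e), pair(0, e))   [R1 at 2]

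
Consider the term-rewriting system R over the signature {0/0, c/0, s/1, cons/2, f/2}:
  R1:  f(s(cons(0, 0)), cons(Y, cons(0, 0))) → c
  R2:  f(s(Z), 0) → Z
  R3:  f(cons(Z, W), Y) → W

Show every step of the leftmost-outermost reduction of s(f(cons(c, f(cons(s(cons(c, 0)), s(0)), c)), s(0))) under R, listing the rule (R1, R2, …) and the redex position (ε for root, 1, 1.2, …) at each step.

1. s(f(cons(c, f(cons(s(cons(c, 0)), s(0)), c)), s(0)))  →  s(f(cons(s(cons(c, 0)), s(0)), c))   [R3 at 1]
2. s(f(cons(s(cons(c, 0)), s(0)), c))  →  s(s(0))   [R3 at 1]

s(s(0))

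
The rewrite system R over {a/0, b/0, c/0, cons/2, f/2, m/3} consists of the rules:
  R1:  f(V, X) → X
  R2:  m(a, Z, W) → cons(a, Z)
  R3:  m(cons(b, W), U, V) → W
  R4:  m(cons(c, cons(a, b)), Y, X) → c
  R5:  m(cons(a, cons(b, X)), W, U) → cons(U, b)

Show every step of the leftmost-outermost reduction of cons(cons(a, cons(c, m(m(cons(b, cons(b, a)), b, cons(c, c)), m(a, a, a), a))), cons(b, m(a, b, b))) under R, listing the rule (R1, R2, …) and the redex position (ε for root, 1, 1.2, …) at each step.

1. cons(cons(a, cons(c, m(m(cons(b, cons(b, a)), b, cons(c, c)), m(a, a, a), a))), cons(b, m(a, b, b)))  →  cons(cons(a, cons(c, m(cons(b, a), m(a, a, a), a))), cons(b, m(a, b, b)))   [R3 at 1.2.2.1]
2. cons(cons(a, cons(c, m(cons(b, a), m(a, a, a), a))), cons(b, m(a, b, b)))  →  cons(cons(a, cons(c, a)), cons(b, m(a, b, b)))   [R3 at 1.2.2]
3. cons(cons(a, cons(c, a)), cons(b, m(a, b, b)))  →  cons(cons(a, cons(c, a)), cons(b, cons(a, b)))   [R2 at 2.2]

cons(cons(a, cons(c, a)), cons(b, cons(a, b)))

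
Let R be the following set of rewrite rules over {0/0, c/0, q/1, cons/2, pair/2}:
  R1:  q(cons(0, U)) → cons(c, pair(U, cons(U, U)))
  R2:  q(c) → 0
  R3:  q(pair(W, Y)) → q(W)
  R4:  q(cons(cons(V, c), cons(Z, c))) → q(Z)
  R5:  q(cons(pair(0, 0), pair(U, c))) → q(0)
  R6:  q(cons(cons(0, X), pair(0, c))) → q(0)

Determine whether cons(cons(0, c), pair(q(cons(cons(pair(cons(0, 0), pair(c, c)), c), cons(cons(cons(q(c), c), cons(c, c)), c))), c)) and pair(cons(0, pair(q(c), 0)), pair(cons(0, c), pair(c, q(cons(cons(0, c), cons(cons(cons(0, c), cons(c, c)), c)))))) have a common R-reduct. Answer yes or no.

Reduce t₁ = cons(cons(0, c), pair(q(cons(cons(pair(cons(0, 0), pair(c, c)), c), cons(cons(cons(q(c), c), cons(c, c)), c))), c)):
1. cons(cons(0, c), pair(q(cons(cons(pair(cons(0, 0), pair(c, c)), c), cons(cons(cons(q(c), c), cons(c, c)), c))), c))  →  cons(cons(0, c), pair(q(cons(cons(q(c), c), cons(c, c))), c))   [R4 at 2.1]
2. cons(cons(0, c), pair(q(cons(cons(q(c), c), cons(c, c))), c))  →  cons(cons(0, c), pair(q(c), c))   [R4 at 2.1]
3. cons(cons(0, c), pair(q(c), c))  →  cons(cons(0, c), pair(0, c))   [R2 at 2.1]

Reduce t₂ = pair(cons(0, pair(q(c), 0)), pair(cons(0, c), pair(c, q(cons(cons(0, c), cons(cons(cons(0, c), cons(c, c)), c)))))):
1. pair(cons(0, pair(q(c), 0)), pair(cons(0, c), pair(c, q(cons(cons(0, c), cons(cons(cons(0, c), cons(c, c)), c))))))  →  pair(cons(0, pair(0, 0)), pair(cons(0, c), pair(c, q(cons(cons(0, c), cons(cons(cons(0, c), cons(c, c)), c))))))   [R2 at 1.2.1]
2. pair(cons(0, pair(0, 0)), pair(cons(0, c), pair(c, q(cons(cons(0, c), cons(cons(cons(0, c), cons(c, c)), c))))))  →  pair(cons(0, pair(0, 0)), pair(cons(0, c), pair(c, q(cons(cons(0, c), cons(c, c))))))   [R4 at 2.2.2]
3. pair(cons(0, pair(0, 0)), pair(cons(0, c), pair(c, q(cons(cons(0, c), cons(c, c))))))  →  pair(cons(0, pair(0, 0)), pair(cons(0, c), pair(c, q(c))))   [R4 at 2.2.2]
4. pair(cons(0, pair(0, 0)), pair(cons(0, c), pair(c, q(c))))  →  pair(cons(0, pair(0, 0)), pair(cons(0, c), pair(c, 0)))   [R2 at 2.2.2]

no — NF(t₁) = cons(cons(0, c), pair(0, c)), NF(t₂) = pair(cons(0, pair(0, 0)), pair(cons(0, c), pair(c, 0)))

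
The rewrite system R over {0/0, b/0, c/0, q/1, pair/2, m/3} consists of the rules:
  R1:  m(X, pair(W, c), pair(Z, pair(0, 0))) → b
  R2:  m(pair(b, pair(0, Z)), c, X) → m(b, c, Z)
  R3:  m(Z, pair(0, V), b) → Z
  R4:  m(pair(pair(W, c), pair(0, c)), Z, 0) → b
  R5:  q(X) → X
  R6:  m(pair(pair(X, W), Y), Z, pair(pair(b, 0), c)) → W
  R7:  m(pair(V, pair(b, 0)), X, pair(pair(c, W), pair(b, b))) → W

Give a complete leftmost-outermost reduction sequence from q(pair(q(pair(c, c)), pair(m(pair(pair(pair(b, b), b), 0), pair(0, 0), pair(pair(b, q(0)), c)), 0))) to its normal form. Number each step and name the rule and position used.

pair(pair(c, c), pair(b, 0))

1. q(pair(q(pair(c, c)), pair(m(pair(pair(pair(b, b), b), 0), pair(0, 0), pair(pair(b, q(0)), c)), 0)))  →  pair(q(pair(c, c)), pair(m(pair(pair(pair(b, b), b), 0), pair(0, 0), pair(pair(b, q(0)), c)), 0))   [R5 at ε]
2. pair(q(pair(c, c)), pair(m(pair(pair(pair(b, b), b), 0), pair(0, 0), pair(pair(b, q(0)), c)), 0))  →  pair(pair(c, c), pair(m(pair(pair(pair(b, b), b), 0), pair(0, 0), pair(pair(b, q(0)), c)), 0))   [R5 at 1]
3. pair(pair(c, c), pair(m(pair(pair(pair(b, b), b), 0), pair(0, 0), pair(pair(b, q(0)), c)), 0))  →  pair(pair(c, c), pair(m(pair(pair(pair(b, b), b), 0), pair(0, 0), pair(pair(b, 0), c)), 0))   [R5 at 2.1.3.1.2]
4. pair(pair(c, c), pair(m(pair(pair(pair(b, b), b), 0), pair(0, 0), pair(pair(b, 0), c)), 0))  →  pair(pair(c, c), pair(b, 0))   [R6 at 2.1]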